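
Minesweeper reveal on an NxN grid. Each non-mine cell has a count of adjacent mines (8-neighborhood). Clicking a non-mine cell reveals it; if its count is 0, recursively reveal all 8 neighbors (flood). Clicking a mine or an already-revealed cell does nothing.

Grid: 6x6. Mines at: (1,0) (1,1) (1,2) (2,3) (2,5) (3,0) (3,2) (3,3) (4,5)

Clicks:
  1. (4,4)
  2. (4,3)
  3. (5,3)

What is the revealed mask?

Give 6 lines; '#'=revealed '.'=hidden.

Click 1 (4,4) count=2: revealed 1 new [(4,4)] -> total=1
Click 2 (4,3) count=2: revealed 1 new [(4,3)] -> total=2
Click 3 (5,3) count=0: revealed 8 new [(4,0) (4,1) (4,2) (5,0) (5,1) (5,2) (5,3) (5,4)] -> total=10

Answer: ......
......
......
......
#####.
#####.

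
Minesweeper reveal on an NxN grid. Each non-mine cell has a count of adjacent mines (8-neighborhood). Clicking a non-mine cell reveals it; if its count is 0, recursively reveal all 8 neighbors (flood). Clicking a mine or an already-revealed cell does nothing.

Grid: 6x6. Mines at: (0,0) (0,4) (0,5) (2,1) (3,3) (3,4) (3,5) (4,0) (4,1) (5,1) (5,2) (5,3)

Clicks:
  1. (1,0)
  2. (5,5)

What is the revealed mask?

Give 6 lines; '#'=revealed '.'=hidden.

Answer: ......
#.....
......
......
....##
....##

Derivation:
Click 1 (1,0) count=2: revealed 1 new [(1,0)] -> total=1
Click 2 (5,5) count=0: revealed 4 new [(4,4) (4,5) (5,4) (5,5)] -> total=5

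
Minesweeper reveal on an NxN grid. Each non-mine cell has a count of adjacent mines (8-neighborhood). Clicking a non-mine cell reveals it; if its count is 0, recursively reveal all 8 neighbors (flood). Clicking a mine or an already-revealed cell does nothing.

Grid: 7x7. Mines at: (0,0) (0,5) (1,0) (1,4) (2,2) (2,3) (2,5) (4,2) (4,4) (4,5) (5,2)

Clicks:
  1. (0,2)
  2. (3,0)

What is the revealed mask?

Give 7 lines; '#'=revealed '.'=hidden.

Answer: .###...
.###...
##.....
##.....
##.....
##.....
##.....

Derivation:
Click 1 (0,2) count=0: revealed 6 new [(0,1) (0,2) (0,3) (1,1) (1,2) (1,3)] -> total=6
Click 2 (3,0) count=0: revealed 10 new [(2,0) (2,1) (3,0) (3,1) (4,0) (4,1) (5,0) (5,1) (6,0) (6,1)] -> total=16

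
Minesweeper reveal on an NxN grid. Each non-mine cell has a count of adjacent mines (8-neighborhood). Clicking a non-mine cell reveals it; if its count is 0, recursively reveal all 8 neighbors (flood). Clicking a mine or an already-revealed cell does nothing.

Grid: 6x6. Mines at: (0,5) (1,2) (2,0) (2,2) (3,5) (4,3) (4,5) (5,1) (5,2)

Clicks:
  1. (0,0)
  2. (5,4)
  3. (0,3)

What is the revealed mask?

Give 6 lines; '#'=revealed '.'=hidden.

Answer: ##.#..
##....
......
......
......
....#.

Derivation:
Click 1 (0,0) count=0: revealed 4 new [(0,0) (0,1) (1,0) (1,1)] -> total=4
Click 2 (5,4) count=2: revealed 1 new [(5,4)] -> total=5
Click 3 (0,3) count=1: revealed 1 new [(0,3)] -> total=6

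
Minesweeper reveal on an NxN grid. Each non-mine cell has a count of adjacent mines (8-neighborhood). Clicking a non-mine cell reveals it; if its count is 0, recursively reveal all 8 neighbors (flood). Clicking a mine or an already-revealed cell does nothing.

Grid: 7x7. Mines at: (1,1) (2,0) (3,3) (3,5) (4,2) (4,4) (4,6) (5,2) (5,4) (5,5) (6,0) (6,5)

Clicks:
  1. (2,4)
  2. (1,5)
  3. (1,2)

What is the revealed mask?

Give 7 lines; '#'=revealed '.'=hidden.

Click 1 (2,4) count=2: revealed 1 new [(2,4)] -> total=1
Click 2 (1,5) count=0: revealed 14 new [(0,2) (0,3) (0,4) (0,5) (0,6) (1,2) (1,3) (1,4) (1,5) (1,6) (2,2) (2,3) (2,5) (2,6)] -> total=15
Click 3 (1,2) count=1: revealed 0 new [(none)] -> total=15

Answer: ..#####
..#####
..#####
.......
.......
.......
.......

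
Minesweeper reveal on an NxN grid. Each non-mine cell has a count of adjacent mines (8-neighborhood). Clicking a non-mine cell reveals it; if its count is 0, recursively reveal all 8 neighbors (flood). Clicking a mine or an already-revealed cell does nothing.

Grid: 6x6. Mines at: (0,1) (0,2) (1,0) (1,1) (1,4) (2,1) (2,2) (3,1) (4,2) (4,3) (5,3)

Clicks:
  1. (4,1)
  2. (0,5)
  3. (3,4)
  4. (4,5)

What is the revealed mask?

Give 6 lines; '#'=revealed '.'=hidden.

Click 1 (4,1) count=2: revealed 1 new [(4,1)] -> total=1
Click 2 (0,5) count=1: revealed 1 new [(0,5)] -> total=2
Click 3 (3,4) count=1: revealed 1 new [(3,4)] -> total=3
Click 4 (4,5) count=0: revealed 7 new [(2,4) (2,5) (3,5) (4,4) (4,5) (5,4) (5,5)] -> total=10

Answer: .....#
......
....##
....##
.#..##
....##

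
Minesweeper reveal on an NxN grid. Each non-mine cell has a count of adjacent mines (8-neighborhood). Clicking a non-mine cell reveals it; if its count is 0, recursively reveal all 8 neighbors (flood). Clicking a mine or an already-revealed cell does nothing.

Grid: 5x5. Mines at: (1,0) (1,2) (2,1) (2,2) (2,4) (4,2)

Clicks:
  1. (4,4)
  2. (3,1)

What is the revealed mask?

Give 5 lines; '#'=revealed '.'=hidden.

Click 1 (4,4) count=0: revealed 4 new [(3,3) (3,4) (4,3) (4,4)] -> total=4
Click 2 (3,1) count=3: revealed 1 new [(3,1)] -> total=5

Answer: .....
.....
.....
.#.##
...##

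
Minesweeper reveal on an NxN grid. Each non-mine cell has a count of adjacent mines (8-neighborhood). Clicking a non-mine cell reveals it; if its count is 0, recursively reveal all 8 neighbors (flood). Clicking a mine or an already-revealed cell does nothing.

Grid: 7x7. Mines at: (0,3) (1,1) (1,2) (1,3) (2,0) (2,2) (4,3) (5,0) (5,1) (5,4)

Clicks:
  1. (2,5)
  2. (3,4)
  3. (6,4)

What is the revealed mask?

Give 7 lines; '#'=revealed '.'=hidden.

Answer: ....###
....###
....###
....###
....###
.....##
....###

Derivation:
Click 1 (2,5) count=0: revealed 19 new [(0,4) (0,5) (0,6) (1,4) (1,5) (1,6) (2,4) (2,5) (2,6) (3,4) (3,5) (3,6) (4,4) (4,5) (4,6) (5,5) (5,6) (6,5) (6,6)] -> total=19
Click 2 (3,4) count=1: revealed 0 new [(none)] -> total=19
Click 3 (6,4) count=1: revealed 1 new [(6,4)] -> total=20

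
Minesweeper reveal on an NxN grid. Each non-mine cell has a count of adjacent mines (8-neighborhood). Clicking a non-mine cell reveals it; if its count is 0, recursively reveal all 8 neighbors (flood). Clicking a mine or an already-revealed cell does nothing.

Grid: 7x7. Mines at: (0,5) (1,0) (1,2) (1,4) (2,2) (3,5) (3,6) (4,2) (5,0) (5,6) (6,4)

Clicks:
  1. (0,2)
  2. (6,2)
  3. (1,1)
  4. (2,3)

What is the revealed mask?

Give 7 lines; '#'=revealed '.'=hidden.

Click 1 (0,2) count=1: revealed 1 new [(0,2)] -> total=1
Click 2 (6,2) count=0: revealed 6 new [(5,1) (5,2) (5,3) (6,1) (6,2) (6,3)] -> total=7
Click 3 (1,1) count=3: revealed 1 new [(1,1)] -> total=8
Click 4 (2,3) count=3: revealed 1 new [(2,3)] -> total=9

Answer: ..#....
.#.....
...#...
.......
.......
.###...
.###...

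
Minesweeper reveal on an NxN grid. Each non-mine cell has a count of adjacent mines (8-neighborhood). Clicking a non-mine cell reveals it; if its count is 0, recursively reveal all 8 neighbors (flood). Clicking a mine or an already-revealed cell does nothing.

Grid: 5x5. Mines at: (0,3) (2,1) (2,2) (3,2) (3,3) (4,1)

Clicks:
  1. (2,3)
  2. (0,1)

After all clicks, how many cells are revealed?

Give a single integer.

Click 1 (2,3) count=3: revealed 1 new [(2,3)] -> total=1
Click 2 (0,1) count=0: revealed 6 new [(0,0) (0,1) (0,2) (1,0) (1,1) (1,2)] -> total=7

Answer: 7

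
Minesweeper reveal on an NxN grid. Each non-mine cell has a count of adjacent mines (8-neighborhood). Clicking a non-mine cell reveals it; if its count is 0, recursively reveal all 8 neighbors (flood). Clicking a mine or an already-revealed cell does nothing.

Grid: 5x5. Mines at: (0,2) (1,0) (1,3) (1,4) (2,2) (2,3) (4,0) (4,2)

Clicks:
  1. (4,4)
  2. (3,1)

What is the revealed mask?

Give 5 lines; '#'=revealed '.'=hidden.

Click 1 (4,4) count=0: revealed 4 new [(3,3) (3,4) (4,3) (4,4)] -> total=4
Click 2 (3,1) count=3: revealed 1 new [(3,1)] -> total=5

Answer: .....
.....
.....
.#.##
...##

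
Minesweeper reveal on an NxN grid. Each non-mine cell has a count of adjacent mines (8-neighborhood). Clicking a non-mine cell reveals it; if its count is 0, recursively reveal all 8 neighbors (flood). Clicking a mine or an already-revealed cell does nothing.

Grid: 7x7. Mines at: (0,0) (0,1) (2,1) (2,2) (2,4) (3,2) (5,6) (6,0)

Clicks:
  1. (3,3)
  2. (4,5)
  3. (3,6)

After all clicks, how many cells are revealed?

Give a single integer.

Answer: 17

Derivation:
Click 1 (3,3) count=3: revealed 1 new [(3,3)] -> total=1
Click 2 (4,5) count=1: revealed 1 new [(4,5)] -> total=2
Click 3 (3,6) count=0: revealed 15 new [(0,2) (0,3) (0,4) (0,5) (0,6) (1,2) (1,3) (1,4) (1,5) (1,6) (2,5) (2,6) (3,5) (3,6) (4,6)] -> total=17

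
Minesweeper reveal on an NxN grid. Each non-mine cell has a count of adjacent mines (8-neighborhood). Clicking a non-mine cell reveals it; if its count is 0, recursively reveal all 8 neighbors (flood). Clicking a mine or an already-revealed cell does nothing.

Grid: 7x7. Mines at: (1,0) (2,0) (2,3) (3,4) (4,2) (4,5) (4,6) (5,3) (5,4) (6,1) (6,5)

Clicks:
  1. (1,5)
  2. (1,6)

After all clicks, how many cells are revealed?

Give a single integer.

Click 1 (1,5) count=0: revealed 17 new [(0,1) (0,2) (0,3) (0,4) (0,5) (0,6) (1,1) (1,2) (1,3) (1,4) (1,5) (1,6) (2,4) (2,5) (2,6) (3,5) (3,6)] -> total=17
Click 2 (1,6) count=0: revealed 0 new [(none)] -> total=17

Answer: 17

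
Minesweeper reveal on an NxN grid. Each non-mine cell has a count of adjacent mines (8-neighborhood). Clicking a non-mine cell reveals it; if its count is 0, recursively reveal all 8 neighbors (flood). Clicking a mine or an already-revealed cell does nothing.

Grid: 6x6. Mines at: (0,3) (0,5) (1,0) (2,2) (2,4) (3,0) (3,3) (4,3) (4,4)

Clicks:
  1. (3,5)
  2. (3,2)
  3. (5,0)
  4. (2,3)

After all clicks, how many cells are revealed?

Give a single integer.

Answer: 9

Derivation:
Click 1 (3,5) count=2: revealed 1 new [(3,5)] -> total=1
Click 2 (3,2) count=3: revealed 1 new [(3,2)] -> total=2
Click 3 (5,0) count=0: revealed 6 new [(4,0) (4,1) (4,2) (5,0) (5,1) (5,2)] -> total=8
Click 4 (2,3) count=3: revealed 1 new [(2,3)] -> total=9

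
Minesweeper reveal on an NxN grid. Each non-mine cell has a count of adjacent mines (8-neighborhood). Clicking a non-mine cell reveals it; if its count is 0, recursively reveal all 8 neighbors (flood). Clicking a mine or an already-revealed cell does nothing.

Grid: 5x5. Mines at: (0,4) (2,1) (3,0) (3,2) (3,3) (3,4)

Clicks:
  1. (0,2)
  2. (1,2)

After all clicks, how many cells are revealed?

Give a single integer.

Answer: 8

Derivation:
Click 1 (0,2) count=0: revealed 8 new [(0,0) (0,1) (0,2) (0,3) (1,0) (1,1) (1,2) (1,3)] -> total=8
Click 2 (1,2) count=1: revealed 0 new [(none)] -> total=8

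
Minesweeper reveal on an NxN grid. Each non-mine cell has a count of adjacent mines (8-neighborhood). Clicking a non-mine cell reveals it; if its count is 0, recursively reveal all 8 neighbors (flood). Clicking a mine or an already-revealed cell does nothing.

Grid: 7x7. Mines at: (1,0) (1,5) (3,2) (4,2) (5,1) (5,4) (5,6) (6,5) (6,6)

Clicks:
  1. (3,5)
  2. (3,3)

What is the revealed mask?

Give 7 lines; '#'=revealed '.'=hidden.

Answer: .......
.......
...####
...####
...####
.......
.......

Derivation:
Click 1 (3,5) count=0: revealed 12 new [(2,3) (2,4) (2,5) (2,6) (3,3) (3,4) (3,5) (3,6) (4,3) (4,4) (4,5) (4,6)] -> total=12
Click 2 (3,3) count=2: revealed 0 new [(none)] -> total=12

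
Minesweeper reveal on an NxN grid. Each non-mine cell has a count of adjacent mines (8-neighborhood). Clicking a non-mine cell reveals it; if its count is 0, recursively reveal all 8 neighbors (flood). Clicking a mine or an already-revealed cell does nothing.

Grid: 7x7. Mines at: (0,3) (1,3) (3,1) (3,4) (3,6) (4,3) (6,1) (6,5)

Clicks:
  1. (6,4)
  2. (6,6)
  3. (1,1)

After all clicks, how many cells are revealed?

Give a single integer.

Answer: 11

Derivation:
Click 1 (6,4) count=1: revealed 1 new [(6,4)] -> total=1
Click 2 (6,6) count=1: revealed 1 new [(6,6)] -> total=2
Click 3 (1,1) count=0: revealed 9 new [(0,0) (0,1) (0,2) (1,0) (1,1) (1,2) (2,0) (2,1) (2,2)] -> total=11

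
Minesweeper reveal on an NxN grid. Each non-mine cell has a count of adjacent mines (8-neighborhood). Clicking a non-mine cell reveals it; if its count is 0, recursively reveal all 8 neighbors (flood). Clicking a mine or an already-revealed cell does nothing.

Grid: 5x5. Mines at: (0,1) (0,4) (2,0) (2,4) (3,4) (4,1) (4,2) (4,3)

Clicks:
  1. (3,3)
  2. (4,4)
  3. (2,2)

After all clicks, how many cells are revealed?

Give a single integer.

Click 1 (3,3) count=4: revealed 1 new [(3,3)] -> total=1
Click 2 (4,4) count=2: revealed 1 new [(4,4)] -> total=2
Click 3 (2,2) count=0: revealed 8 new [(1,1) (1,2) (1,3) (2,1) (2,2) (2,3) (3,1) (3,2)] -> total=10

Answer: 10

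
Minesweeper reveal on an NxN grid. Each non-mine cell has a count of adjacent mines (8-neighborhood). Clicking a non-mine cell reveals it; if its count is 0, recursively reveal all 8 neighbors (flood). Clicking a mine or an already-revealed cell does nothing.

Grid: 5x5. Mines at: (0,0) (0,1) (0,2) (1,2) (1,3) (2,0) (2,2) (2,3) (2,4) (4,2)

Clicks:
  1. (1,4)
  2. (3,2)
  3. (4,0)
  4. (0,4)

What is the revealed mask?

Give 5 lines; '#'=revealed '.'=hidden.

Answer: ....#
....#
.....
###..
##...

Derivation:
Click 1 (1,4) count=3: revealed 1 new [(1,4)] -> total=1
Click 2 (3,2) count=3: revealed 1 new [(3,2)] -> total=2
Click 3 (4,0) count=0: revealed 4 new [(3,0) (3,1) (4,0) (4,1)] -> total=6
Click 4 (0,4) count=1: revealed 1 new [(0,4)] -> total=7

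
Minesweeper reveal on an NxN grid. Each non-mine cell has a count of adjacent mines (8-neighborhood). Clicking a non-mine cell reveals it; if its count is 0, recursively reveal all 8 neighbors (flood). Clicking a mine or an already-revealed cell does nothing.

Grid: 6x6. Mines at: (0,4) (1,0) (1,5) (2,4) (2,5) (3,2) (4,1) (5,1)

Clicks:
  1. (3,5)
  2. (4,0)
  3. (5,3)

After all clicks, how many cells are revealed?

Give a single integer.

Answer: 12

Derivation:
Click 1 (3,5) count=2: revealed 1 new [(3,5)] -> total=1
Click 2 (4,0) count=2: revealed 1 new [(4,0)] -> total=2
Click 3 (5,3) count=0: revealed 10 new [(3,3) (3,4) (4,2) (4,3) (4,4) (4,5) (5,2) (5,3) (5,4) (5,5)] -> total=12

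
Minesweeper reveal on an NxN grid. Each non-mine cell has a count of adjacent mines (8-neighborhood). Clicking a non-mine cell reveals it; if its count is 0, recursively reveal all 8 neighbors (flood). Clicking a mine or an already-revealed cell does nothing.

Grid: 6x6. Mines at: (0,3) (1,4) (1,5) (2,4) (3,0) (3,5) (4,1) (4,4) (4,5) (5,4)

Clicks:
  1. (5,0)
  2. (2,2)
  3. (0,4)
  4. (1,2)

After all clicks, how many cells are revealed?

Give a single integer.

Answer: 16

Derivation:
Click 1 (5,0) count=1: revealed 1 new [(5,0)] -> total=1
Click 2 (2,2) count=0: revealed 14 new [(0,0) (0,1) (0,2) (1,0) (1,1) (1,2) (1,3) (2,0) (2,1) (2,2) (2,3) (3,1) (3,2) (3,3)] -> total=15
Click 3 (0,4) count=3: revealed 1 new [(0,4)] -> total=16
Click 4 (1,2) count=1: revealed 0 new [(none)] -> total=16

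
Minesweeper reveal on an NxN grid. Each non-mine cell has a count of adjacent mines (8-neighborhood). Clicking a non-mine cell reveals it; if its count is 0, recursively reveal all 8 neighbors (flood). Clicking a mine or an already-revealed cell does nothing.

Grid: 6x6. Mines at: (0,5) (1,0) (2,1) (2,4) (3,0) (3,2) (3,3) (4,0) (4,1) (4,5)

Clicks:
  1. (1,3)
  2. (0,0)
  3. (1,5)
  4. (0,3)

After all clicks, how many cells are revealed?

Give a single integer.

Click 1 (1,3) count=1: revealed 1 new [(1,3)] -> total=1
Click 2 (0,0) count=1: revealed 1 new [(0,0)] -> total=2
Click 3 (1,5) count=2: revealed 1 new [(1,5)] -> total=3
Click 4 (0,3) count=0: revealed 7 new [(0,1) (0,2) (0,3) (0,4) (1,1) (1,2) (1,4)] -> total=10

Answer: 10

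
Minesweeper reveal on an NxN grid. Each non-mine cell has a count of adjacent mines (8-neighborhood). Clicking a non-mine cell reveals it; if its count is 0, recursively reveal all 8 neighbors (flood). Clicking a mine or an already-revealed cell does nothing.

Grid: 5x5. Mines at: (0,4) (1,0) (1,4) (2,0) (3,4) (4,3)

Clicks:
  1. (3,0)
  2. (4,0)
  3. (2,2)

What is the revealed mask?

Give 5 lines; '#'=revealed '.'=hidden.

Click 1 (3,0) count=1: revealed 1 new [(3,0)] -> total=1
Click 2 (4,0) count=0: revealed 5 new [(3,1) (3,2) (4,0) (4,1) (4,2)] -> total=6
Click 3 (2,2) count=0: revealed 10 new [(0,1) (0,2) (0,3) (1,1) (1,2) (1,3) (2,1) (2,2) (2,3) (3,3)] -> total=16

Answer: .###.
.###.
.###.
####.
###..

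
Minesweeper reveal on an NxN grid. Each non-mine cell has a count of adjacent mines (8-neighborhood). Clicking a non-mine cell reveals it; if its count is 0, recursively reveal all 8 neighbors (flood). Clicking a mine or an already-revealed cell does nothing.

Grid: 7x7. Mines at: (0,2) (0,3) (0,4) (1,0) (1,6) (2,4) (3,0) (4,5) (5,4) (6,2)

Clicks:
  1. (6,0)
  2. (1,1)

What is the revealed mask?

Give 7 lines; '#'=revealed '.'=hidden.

Click 1 (6,0) count=0: revealed 6 new [(4,0) (4,1) (5,0) (5,1) (6,0) (6,1)] -> total=6
Click 2 (1,1) count=2: revealed 1 new [(1,1)] -> total=7

Answer: .......
.#.....
.......
.......
##.....
##.....
##.....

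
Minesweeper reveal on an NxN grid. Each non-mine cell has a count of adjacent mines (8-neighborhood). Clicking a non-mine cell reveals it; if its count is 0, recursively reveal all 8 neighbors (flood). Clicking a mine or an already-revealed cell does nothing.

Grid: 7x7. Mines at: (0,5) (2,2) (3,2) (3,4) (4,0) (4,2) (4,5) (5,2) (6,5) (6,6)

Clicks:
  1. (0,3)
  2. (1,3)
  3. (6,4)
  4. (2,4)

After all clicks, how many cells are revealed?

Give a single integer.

Answer: 16

Derivation:
Click 1 (0,3) count=0: revealed 14 new [(0,0) (0,1) (0,2) (0,3) (0,4) (1,0) (1,1) (1,2) (1,3) (1,4) (2,0) (2,1) (3,0) (3,1)] -> total=14
Click 2 (1,3) count=1: revealed 0 new [(none)] -> total=14
Click 3 (6,4) count=1: revealed 1 new [(6,4)] -> total=15
Click 4 (2,4) count=1: revealed 1 new [(2,4)] -> total=16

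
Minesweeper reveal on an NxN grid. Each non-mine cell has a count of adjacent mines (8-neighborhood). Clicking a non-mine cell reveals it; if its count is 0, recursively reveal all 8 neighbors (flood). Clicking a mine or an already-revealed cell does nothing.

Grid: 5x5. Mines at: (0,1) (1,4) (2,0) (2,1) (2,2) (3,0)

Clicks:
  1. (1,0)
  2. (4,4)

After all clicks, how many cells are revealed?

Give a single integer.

Click 1 (1,0) count=3: revealed 1 new [(1,0)] -> total=1
Click 2 (4,4) count=0: revealed 10 new [(2,3) (2,4) (3,1) (3,2) (3,3) (3,4) (4,1) (4,2) (4,3) (4,4)] -> total=11

Answer: 11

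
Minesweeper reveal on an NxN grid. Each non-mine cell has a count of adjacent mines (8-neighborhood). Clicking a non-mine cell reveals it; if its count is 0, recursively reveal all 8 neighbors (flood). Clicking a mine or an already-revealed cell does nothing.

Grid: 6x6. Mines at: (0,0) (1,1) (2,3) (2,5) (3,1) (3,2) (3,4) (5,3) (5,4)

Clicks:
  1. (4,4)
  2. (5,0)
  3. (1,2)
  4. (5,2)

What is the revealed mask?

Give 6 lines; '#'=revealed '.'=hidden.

Click 1 (4,4) count=3: revealed 1 new [(4,4)] -> total=1
Click 2 (5,0) count=0: revealed 6 new [(4,0) (4,1) (4,2) (5,0) (5,1) (5,2)] -> total=7
Click 3 (1,2) count=2: revealed 1 new [(1,2)] -> total=8
Click 4 (5,2) count=1: revealed 0 new [(none)] -> total=8

Answer: ......
..#...
......
......
###.#.
###...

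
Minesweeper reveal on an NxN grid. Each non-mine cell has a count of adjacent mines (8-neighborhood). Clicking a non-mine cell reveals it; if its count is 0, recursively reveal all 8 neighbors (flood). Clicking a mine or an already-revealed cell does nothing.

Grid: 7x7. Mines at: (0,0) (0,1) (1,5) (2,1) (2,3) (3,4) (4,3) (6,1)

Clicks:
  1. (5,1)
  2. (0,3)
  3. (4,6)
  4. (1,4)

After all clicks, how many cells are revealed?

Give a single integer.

Click 1 (5,1) count=1: revealed 1 new [(5,1)] -> total=1
Click 2 (0,3) count=0: revealed 6 new [(0,2) (0,3) (0,4) (1,2) (1,3) (1,4)] -> total=7
Click 3 (4,6) count=0: revealed 17 new [(2,5) (2,6) (3,5) (3,6) (4,4) (4,5) (4,6) (5,2) (5,3) (5,4) (5,5) (5,6) (6,2) (6,3) (6,4) (6,5) (6,6)] -> total=24
Click 4 (1,4) count=2: revealed 0 new [(none)] -> total=24

Answer: 24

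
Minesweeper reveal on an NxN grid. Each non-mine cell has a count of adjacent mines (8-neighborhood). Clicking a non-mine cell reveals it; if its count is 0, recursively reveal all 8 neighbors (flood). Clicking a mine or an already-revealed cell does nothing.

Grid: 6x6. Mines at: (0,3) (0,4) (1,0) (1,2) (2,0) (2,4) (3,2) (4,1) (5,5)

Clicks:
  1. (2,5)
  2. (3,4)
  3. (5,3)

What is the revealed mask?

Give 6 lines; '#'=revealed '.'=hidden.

Answer: ......
......
.....#
....#.
..###.
..###.

Derivation:
Click 1 (2,5) count=1: revealed 1 new [(2,5)] -> total=1
Click 2 (3,4) count=1: revealed 1 new [(3,4)] -> total=2
Click 3 (5,3) count=0: revealed 6 new [(4,2) (4,3) (4,4) (5,2) (5,3) (5,4)] -> total=8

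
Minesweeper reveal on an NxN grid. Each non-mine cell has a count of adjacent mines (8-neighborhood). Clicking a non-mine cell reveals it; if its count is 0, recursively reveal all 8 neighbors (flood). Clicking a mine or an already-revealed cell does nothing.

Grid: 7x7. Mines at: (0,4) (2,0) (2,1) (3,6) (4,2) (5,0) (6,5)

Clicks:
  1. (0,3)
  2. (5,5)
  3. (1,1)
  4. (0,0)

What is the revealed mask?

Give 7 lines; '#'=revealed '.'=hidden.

Answer: ####...
####...
.......
.......
.......
.....#.
.......

Derivation:
Click 1 (0,3) count=1: revealed 1 new [(0,3)] -> total=1
Click 2 (5,5) count=1: revealed 1 new [(5,5)] -> total=2
Click 3 (1,1) count=2: revealed 1 new [(1,1)] -> total=3
Click 4 (0,0) count=0: revealed 6 new [(0,0) (0,1) (0,2) (1,0) (1,2) (1,3)] -> total=9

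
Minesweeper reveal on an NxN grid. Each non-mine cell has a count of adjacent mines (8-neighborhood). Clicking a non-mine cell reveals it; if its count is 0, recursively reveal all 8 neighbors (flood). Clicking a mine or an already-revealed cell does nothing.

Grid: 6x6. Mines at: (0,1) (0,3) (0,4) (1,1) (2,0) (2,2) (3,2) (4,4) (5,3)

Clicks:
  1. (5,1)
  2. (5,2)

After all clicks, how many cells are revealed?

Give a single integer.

Answer: 8

Derivation:
Click 1 (5,1) count=0: revealed 8 new [(3,0) (3,1) (4,0) (4,1) (4,2) (5,0) (5,1) (5,2)] -> total=8
Click 2 (5,2) count=1: revealed 0 new [(none)] -> total=8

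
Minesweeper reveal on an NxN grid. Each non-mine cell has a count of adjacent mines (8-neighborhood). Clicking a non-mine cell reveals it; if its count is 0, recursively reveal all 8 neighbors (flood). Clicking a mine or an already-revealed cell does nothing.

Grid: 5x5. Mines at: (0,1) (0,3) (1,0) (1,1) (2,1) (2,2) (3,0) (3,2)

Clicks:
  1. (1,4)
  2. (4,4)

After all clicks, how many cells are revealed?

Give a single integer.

Answer: 8

Derivation:
Click 1 (1,4) count=1: revealed 1 new [(1,4)] -> total=1
Click 2 (4,4) count=0: revealed 7 new [(1,3) (2,3) (2,4) (3,3) (3,4) (4,3) (4,4)] -> total=8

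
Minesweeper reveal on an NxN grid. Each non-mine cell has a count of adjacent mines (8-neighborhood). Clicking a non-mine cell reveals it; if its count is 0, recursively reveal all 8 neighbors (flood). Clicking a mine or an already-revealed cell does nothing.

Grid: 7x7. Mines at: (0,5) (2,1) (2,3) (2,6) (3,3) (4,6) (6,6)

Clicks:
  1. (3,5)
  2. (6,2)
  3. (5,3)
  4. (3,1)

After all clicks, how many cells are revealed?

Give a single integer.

Click 1 (3,5) count=2: revealed 1 new [(3,5)] -> total=1
Click 2 (6,2) count=0: revealed 21 new [(3,0) (3,1) (3,2) (4,0) (4,1) (4,2) (4,3) (4,4) (4,5) (5,0) (5,1) (5,2) (5,3) (5,4) (5,5) (6,0) (6,1) (6,2) (6,3) (6,4) (6,5)] -> total=22
Click 3 (5,3) count=0: revealed 0 new [(none)] -> total=22
Click 4 (3,1) count=1: revealed 0 new [(none)] -> total=22

Answer: 22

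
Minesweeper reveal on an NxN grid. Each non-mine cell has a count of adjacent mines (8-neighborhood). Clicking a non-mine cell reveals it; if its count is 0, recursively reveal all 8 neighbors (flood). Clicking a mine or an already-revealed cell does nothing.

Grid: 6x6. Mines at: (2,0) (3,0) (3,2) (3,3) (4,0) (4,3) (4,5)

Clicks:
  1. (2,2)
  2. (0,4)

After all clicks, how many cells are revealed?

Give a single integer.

Answer: 19

Derivation:
Click 1 (2,2) count=2: revealed 1 new [(2,2)] -> total=1
Click 2 (0,4) count=0: revealed 18 new [(0,0) (0,1) (0,2) (0,3) (0,4) (0,5) (1,0) (1,1) (1,2) (1,3) (1,4) (1,5) (2,1) (2,3) (2,4) (2,5) (3,4) (3,5)] -> total=19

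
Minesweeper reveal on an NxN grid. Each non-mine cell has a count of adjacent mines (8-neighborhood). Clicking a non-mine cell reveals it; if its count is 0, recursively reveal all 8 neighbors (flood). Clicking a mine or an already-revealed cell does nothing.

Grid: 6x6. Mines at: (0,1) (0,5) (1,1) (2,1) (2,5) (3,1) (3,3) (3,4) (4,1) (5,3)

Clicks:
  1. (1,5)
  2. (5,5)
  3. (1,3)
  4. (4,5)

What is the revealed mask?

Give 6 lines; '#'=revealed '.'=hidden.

Click 1 (1,5) count=2: revealed 1 new [(1,5)] -> total=1
Click 2 (5,5) count=0: revealed 4 new [(4,4) (4,5) (5,4) (5,5)] -> total=5
Click 3 (1,3) count=0: revealed 9 new [(0,2) (0,3) (0,4) (1,2) (1,3) (1,4) (2,2) (2,3) (2,4)] -> total=14
Click 4 (4,5) count=1: revealed 0 new [(none)] -> total=14

Answer: ..###.
..####
..###.
......
....##
....##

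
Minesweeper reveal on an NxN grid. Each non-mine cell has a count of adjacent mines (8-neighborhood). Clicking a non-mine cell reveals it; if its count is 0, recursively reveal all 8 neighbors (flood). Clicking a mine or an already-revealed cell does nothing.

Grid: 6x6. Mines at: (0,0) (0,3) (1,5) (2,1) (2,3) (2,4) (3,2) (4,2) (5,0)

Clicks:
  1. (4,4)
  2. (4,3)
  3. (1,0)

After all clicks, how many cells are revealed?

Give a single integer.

Click 1 (4,4) count=0: revealed 9 new [(3,3) (3,4) (3,5) (4,3) (4,4) (4,5) (5,3) (5,4) (5,5)] -> total=9
Click 2 (4,3) count=2: revealed 0 new [(none)] -> total=9
Click 3 (1,0) count=2: revealed 1 new [(1,0)] -> total=10

Answer: 10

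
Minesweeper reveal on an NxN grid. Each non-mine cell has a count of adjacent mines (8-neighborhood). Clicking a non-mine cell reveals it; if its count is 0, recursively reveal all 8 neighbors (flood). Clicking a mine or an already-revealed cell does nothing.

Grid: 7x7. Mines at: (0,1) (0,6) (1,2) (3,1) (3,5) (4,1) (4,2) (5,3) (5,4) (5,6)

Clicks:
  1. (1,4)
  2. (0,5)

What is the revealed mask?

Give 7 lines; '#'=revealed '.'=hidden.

Answer: ...###.
...###.
...###.
.......
.......
.......
.......

Derivation:
Click 1 (1,4) count=0: revealed 9 new [(0,3) (0,4) (0,5) (1,3) (1,4) (1,5) (2,3) (2,4) (2,5)] -> total=9
Click 2 (0,5) count=1: revealed 0 new [(none)] -> total=9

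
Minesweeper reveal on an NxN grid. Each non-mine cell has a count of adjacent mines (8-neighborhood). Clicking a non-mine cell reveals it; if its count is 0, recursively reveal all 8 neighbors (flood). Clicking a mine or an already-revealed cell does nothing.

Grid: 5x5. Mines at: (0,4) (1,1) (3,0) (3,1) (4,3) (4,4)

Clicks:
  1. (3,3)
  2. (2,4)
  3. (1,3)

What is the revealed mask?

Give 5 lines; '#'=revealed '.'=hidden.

Click 1 (3,3) count=2: revealed 1 new [(3,3)] -> total=1
Click 2 (2,4) count=0: revealed 8 new [(1,2) (1,3) (1,4) (2,2) (2,3) (2,4) (3,2) (3,4)] -> total=9
Click 3 (1,3) count=1: revealed 0 new [(none)] -> total=9

Answer: .....
..###
..###
..###
.....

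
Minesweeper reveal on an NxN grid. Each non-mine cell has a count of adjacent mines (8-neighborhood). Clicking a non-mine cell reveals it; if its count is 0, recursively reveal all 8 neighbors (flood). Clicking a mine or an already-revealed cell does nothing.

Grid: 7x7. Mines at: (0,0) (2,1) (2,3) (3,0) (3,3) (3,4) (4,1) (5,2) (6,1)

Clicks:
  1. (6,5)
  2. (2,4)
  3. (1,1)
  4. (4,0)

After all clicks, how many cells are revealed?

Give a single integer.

Answer: 30

Derivation:
Click 1 (6,5) count=0: revealed 29 new [(0,1) (0,2) (0,3) (0,4) (0,5) (0,6) (1,1) (1,2) (1,3) (1,4) (1,5) (1,6) (2,4) (2,5) (2,6) (3,5) (3,6) (4,3) (4,4) (4,5) (4,6) (5,3) (5,4) (5,5) (5,6) (6,3) (6,4) (6,5) (6,6)] -> total=29
Click 2 (2,4) count=3: revealed 0 new [(none)] -> total=29
Click 3 (1,1) count=2: revealed 0 new [(none)] -> total=29
Click 4 (4,0) count=2: revealed 1 new [(4,0)] -> total=30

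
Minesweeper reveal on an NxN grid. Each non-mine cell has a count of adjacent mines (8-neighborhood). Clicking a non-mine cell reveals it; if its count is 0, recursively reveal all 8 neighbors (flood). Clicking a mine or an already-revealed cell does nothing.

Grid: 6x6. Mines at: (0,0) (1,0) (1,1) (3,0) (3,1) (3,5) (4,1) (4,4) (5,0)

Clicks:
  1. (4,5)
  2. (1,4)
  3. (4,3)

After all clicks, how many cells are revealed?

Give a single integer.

Click 1 (4,5) count=2: revealed 1 new [(4,5)] -> total=1
Click 2 (1,4) count=0: revealed 15 new [(0,2) (0,3) (0,4) (0,5) (1,2) (1,3) (1,4) (1,5) (2,2) (2,3) (2,4) (2,5) (3,2) (3,3) (3,4)] -> total=16
Click 3 (4,3) count=1: revealed 1 new [(4,3)] -> total=17

Answer: 17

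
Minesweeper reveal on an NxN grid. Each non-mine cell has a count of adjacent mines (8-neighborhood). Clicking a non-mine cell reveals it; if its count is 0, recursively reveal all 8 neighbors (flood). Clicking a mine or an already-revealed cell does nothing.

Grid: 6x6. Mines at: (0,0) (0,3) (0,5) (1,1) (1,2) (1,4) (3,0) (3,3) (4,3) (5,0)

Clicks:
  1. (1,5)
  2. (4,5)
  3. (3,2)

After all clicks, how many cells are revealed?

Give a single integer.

Click 1 (1,5) count=2: revealed 1 new [(1,5)] -> total=1
Click 2 (4,5) count=0: revealed 8 new [(2,4) (2,5) (3,4) (3,5) (4,4) (4,5) (5,4) (5,5)] -> total=9
Click 3 (3,2) count=2: revealed 1 new [(3,2)] -> total=10

Answer: 10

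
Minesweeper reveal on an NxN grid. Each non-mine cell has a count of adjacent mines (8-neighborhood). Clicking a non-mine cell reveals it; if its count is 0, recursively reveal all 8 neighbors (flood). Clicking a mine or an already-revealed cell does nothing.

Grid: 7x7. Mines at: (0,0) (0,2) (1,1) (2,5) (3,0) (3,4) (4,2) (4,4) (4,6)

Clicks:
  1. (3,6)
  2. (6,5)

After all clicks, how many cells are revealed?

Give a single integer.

Click 1 (3,6) count=2: revealed 1 new [(3,6)] -> total=1
Click 2 (6,5) count=0: revealed 16 new [(4,0) (4,1) (5,0) (5,1) (5,2) (5,3) (5,4) (5,5) (5,6) (6,0) (6,1) (6,2) (6,3) (6,4) (6,5) (6,6)] -> total=17

Answer: 17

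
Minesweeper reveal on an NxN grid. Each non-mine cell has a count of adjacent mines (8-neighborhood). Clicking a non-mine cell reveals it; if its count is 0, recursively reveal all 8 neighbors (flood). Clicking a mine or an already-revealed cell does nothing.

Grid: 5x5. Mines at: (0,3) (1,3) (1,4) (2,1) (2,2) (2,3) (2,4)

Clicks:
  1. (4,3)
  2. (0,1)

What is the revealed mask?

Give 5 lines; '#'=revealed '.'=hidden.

Answer: ###..
###..
.....
#####
#####

Derivation:
Click 1 (4,3) count=0: revealed 10 new [(3,0) (3,1) (3,2) (3,3) (3,4) (4,0) (4,1) (4,2) (4,3) (4,4)] -> total=10
Click 2 (0,1) count=0: revealed 6 new [(0,0) (0,1) (0,2) (1,0) (1,1) (1,2)] -> total=16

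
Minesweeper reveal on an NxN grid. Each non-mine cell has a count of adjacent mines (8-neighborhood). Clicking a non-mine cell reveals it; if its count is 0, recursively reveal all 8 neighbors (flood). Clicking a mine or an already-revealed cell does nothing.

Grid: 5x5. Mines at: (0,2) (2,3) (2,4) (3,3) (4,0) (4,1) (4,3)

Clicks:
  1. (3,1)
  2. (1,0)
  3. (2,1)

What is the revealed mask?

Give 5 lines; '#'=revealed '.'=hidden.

Click 1 (3,1) count=2: revealed 1 new [(3,1)] -> total=1
Click 2 (1,0) count=0: revealed 10 new [(0,0) (0,1) (1,0) (1,1) (1,2) (2,0) (2,1) (2,2) (3,0) (3,2)] -> total=11
Click 3 (2,1) count=0: revealed 0 new [(none)] -> total=11

Answer: ##...
###..
###..
###..
.....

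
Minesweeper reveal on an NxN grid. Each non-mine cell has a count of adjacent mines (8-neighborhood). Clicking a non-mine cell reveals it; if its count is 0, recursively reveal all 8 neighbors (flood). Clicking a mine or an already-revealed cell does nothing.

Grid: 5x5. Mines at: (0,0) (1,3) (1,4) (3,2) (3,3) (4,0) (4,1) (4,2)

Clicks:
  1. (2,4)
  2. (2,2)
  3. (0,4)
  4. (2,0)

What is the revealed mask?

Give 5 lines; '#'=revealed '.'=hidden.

Answer: ....#
##...
###.#
##...
.....

Derivation:
Click 1 (2,4) count=3: revealed 1 new [(2,4)] -> total=1
Click 2 (2,2) count=3: revealed 1 new [(2,2)] -> total=2
Click 3 (0,4) count=2: revealed 1 new [(0,4)] -> total=3
Click 4 (2,0) count=0: revealed 6 new [(1,0) (1,1) (2,0) (2,1) (3,0) (3,1)] -> total=9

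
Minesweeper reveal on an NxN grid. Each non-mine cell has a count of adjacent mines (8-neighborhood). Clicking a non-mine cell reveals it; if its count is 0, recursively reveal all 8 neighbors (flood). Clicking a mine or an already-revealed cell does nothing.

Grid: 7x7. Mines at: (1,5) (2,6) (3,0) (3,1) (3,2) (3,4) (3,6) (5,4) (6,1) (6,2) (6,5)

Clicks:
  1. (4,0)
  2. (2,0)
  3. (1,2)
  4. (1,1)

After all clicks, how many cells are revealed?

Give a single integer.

Click 1 (4,0) count=2: revealed 1 new [(4,0)] -> total=1
Click 2 (2,0) count=2: revealed 1 new [(2,0)] -> total=2
Click 3 (1,2) count=0: revealed 14 new [(0,0) (0,1) (0,2) (0,3) (0,4) (1,0) (1,1) (1,2) (1,3) (1,4) (2,1) (2,2) (2,3) (2,4)] -> total=16
Click 4 (1,1) count=0: revealed 0 new [(none)] -> total=16

Answer: 16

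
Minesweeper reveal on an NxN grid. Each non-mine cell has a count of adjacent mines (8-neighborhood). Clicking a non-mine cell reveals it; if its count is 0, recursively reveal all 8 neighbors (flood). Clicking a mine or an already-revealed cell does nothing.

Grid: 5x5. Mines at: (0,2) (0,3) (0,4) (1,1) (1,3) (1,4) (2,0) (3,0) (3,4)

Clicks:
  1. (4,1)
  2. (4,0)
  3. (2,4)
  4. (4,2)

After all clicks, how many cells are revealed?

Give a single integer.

Click 1 (4,1) count=1: revealed 1 new [(4,1)] -> total=1
Click 2 (4,0) count=1: revealed 1 new [(4,0)] -> total=2
Click 3 (2,4) count=3: revealed 1 new [(2,4)] -> total=3
Click 4 (4,2) count=0: revealed 8 new [(2,1) (2,2) (2,3) (3,1) (3,2) (3,3) (4,2) (4,3)] -> total=11

Answer: 11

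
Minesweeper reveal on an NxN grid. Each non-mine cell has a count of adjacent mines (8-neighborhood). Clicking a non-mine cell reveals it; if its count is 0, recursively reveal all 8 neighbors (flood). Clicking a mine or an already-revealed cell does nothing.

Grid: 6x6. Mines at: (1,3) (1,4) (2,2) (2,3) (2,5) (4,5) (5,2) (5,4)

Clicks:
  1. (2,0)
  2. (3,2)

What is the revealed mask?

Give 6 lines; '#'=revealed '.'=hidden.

Answer: ###...
###...
##....
###...
##....
##....

Derivation:
Click 1 (2,0) count=0: revealed 14 new [(0,0) (0,1) (0,2) (1,0) (1,1) (1,2) (2,0) (2,1) (3,0) (3,1) (4,0) (4,1) (5,0) (5,1)] -> total=14
Click 2 (3,2) count=2: revealed 1 new [(3,2)] -> total=15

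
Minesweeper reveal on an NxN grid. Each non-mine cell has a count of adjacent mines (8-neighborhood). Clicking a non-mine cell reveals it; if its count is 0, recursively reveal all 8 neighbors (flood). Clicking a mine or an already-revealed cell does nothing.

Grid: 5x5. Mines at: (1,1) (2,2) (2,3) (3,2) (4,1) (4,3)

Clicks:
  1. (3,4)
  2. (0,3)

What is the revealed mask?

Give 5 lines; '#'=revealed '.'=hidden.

Answer: ..###
..###
.....
....#
.....

Derivation:
Click 1 (3,4) count=2: revealed 1 new [(3,4)] -> total=1
Click 2 (0,3) count=0: revealed 6 new [(0,2) (0,3) (0,4) (1,2) (1,3) (1,4)] -> total=7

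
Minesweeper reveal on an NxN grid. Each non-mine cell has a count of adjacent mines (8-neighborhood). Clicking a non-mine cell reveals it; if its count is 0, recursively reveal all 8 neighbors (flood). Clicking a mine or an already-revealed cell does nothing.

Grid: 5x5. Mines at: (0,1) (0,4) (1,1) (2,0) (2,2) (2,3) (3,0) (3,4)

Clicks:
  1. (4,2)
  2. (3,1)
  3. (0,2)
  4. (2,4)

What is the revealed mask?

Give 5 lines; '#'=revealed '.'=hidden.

Answer: ..#..
.....
....#
.###.
.###.

Derivation:
Click 1 (4,2) count=0: revealed 6 new [(3,1) (3,2) (3,3) (4,1) (4,2) (4,3)] -> total=6
Click 2 (3,1) count=3: revealed 0 new [(none)] -> total=6
Click 3 (0,2) count=2: revealed 1 new [(0,2)] -> total=7
Click 4 (2,4) count=2: revealed 1 new [(2,4)] -> total=8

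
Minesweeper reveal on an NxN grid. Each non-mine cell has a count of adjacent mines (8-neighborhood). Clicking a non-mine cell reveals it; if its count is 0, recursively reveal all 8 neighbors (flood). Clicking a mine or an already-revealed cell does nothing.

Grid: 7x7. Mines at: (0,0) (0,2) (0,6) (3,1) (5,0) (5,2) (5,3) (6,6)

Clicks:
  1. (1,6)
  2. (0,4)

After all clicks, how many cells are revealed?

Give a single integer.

Answer: 26

Derivation:
Click 1 (1,6) count=1: revealed 1 new [(1,6)] -> total=1
Click 2 (0,4) count=0: revealed 25 new [(0,3) (0,4) (0,5) (1,2) (1,3) (1,4) (1,5) (2,2) (2,3) (2,4) (2,5) (2,6) (3,2) (3,3) (3,4) (3,5) (3,6) (4,2) (4,3) (4,4) (4,5) (4,6) (5,4) (5,5) (5,6)] -> total=26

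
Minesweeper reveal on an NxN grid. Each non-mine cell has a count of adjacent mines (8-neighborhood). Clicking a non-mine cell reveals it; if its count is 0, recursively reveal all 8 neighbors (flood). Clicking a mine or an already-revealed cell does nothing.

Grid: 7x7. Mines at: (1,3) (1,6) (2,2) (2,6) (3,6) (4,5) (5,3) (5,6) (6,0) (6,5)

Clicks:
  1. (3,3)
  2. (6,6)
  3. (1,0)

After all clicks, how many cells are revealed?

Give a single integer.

Click 1 (3,3) count=1: revealed 1 new [(3,3)] -> total=1
Click 2 (6,6) count=2: revealed 1 new [(6,6)] -> total=2
Click 3 (1,0) count=0: revealed 17 new [(0,0) (0,1) (0,2) (1,0) (1,1) (1,2) (2,0) (2,1) (3,0) (3,1) (3,2) (4,0) (4,1) (4,2) (5,0) (5,1) (5,2)] -> total=19

Answer: 19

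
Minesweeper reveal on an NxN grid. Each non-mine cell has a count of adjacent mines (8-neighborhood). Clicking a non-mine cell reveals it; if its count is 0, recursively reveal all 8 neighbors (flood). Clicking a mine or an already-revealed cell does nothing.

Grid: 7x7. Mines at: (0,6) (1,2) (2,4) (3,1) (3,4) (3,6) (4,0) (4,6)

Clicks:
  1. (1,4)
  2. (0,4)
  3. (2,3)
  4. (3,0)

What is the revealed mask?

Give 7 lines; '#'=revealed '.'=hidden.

Answer: ...###.
...###.
...#...
#......
.......
.......
.......

Derivation:
Click 1 (1,4) count=1: revealed 1 new [(1,4)] -> total=1
Click 2 (0,4) count=0: revealed 5 new [(0,3) (0,4) (0,5) (1,3) (1,5)] -> total=6
Click 3 (2,3) count=3: revealed 1 new [(2,3)] -> total=7
Click 4 (3,0) count=2: revealed 1 new [(3,0)] -> total=8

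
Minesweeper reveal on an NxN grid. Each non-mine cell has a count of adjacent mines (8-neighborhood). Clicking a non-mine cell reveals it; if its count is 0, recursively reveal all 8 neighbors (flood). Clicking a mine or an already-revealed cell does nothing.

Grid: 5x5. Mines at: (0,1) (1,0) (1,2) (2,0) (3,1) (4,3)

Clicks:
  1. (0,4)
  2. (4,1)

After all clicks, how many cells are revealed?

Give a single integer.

Click 1 (0,4) count=0: revealed 8 new [(0,3) (0,4) (1,3) (1,4) (2,3) (2,4) (3,3) (3,4)] -> total=8
Click 2 (4,1) count=1: revealed 1 new [(4,1)] -> total=9

Answer: 9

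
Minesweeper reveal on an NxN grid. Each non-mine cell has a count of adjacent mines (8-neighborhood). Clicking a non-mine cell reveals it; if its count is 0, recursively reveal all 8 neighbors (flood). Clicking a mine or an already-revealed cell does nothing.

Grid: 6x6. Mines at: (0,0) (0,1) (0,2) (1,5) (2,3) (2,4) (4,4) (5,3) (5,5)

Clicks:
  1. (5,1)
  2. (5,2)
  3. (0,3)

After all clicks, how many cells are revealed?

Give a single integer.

Click 1 (5,1) count=0: revealed 15 new [(1,0) (1,1) (1,2) (2,0) (2,1) (2,2) (3,0) (3,1) (3,2) (4,0) (4,1) (4,2) (5,0) (5,1) (5,2)] -> total=15
Click 2 (5,2) count=1: revealed 0 new [(none)] -> total=15
Click 3 (0,3) count=1: revealed 1 new [(0,3)] -> total=16

Answer: 16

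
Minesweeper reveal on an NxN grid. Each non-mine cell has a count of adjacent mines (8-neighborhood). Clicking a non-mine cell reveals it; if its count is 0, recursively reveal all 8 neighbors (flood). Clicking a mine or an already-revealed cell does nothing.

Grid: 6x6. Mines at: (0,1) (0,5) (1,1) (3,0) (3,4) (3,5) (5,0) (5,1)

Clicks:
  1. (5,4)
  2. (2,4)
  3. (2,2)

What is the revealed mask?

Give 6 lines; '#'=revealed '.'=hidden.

Click 1 (5,4) count=0: revealed 8 new [(4,2) (4,3) (4,4) (4,5) (5,2) (5,3) (5,4) (5,5)] -> total=8
Click 2 (2,4) count=2: revealed 1 new [(2,4)] -> total=9
Click 3 (2,2) count=1: revealed 1 new [(2,2)] -> total=10

Answer: ......
......
..#.#.
......
..####
..####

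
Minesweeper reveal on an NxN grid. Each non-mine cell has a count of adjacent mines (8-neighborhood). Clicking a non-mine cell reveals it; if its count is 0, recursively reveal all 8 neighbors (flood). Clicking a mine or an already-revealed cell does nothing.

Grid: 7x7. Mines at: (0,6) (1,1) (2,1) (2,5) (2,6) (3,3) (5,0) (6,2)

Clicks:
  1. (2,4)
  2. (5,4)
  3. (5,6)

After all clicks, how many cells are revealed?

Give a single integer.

Answer: 16

Derivation:
Click 1 (2,4) count=2: revealed 1 new [(2,4)] -> total=1
Click 2 (5,4) count=0: revealed 15 new [(3,4) (3,5) (3,6) (4,3) (4,4) (4,5) (4,6) (5,3) (5,4) (5,5) (5,6) (6,3) (6,4) (6,5) (6,6)] -> total=16
Click 3 (5,6) count=0: revealed 0 new [(none)] -> total=16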